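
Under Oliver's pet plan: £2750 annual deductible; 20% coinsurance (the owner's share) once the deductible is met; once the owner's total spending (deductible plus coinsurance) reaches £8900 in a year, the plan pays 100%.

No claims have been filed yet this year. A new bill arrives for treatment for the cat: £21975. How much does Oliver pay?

£6595

Deductible not yet touched, so the first £2750 of the bill goes to the deductible.
The remaining £19225 (= £21975 − £2750) moves to coinsurance.
Coinsurance: £19225 × 20% = £3845.
That puts the owner's cost at £2750 + £3845 = £6595 before any cap.
Cumulative spending £0 + £6595 = £6595 stays under the £8900 maximum.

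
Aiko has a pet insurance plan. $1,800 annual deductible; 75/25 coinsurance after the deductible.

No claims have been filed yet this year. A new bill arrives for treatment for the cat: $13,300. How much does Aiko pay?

$4,675

Deductible not yet touched, so the first $1,800 of the bill goes to the deductible.
That leaves $13,300 − $1,800 = $11,500 for coinsurance.
Owner's 25% share of $11,500 is $2,875.
Owner responsibility: $1,800 + $2,875 = $4,675.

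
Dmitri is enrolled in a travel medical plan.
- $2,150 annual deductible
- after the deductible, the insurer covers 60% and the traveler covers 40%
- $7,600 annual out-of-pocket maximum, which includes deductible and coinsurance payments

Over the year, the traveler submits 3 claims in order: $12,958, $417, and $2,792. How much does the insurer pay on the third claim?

Bill 1, $12,958: deductible takes $2,150, $10,808 remains; coinsurance $10,808 × 40% = $4,323.20. Cost to traveler: $6,473.20. OOP to date $6,473.20. Plan pays $12,958 − $6,473.20 = $6,484.80.
Bill 2, $417: deductible already satisfied, so traveler's share is 40% × $417 = $166.80. Traveler pays $166.80; OOP now $6,640. Insurer: $417 − $166.80 = $250.20.
Bill 3, $2,792: deductible already satisfied, so traveler's share is 40% × $2,792 = $1,116.80. Adding that to $6,640 gives $7,756.80, past the $7,600 cap; traveler pays only $7,600 − $6,640 = $960. Insurer: $2,792 − $960 = $1,832.

$1,832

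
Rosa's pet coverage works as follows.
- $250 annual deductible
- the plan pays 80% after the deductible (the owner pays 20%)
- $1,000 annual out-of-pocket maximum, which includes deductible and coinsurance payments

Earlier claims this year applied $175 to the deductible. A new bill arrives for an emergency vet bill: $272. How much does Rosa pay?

Remaining deductible: $250 − $175 = $75.
The remaining $197 (= $272 − $75) moves to coinsurance.
Coinsurance: $197 × 20% = $39.40.
That puts the owner's cost at $75 + $39.40 = $114.40 before any cap.
Cumulative spending $175 + $114.40 = $289.40 stays under the $1,000 maximum.

$114.40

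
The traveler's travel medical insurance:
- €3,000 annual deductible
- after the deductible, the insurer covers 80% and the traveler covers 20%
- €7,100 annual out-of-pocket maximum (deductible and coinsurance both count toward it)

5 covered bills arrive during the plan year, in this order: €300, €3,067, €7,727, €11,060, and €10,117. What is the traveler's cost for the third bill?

Claim 1 (€300): all of it applies to the deductible. Traveler owes €300 (running OOP €300).
Claim 2 (€3,067): €2,700 to deductible, leaving €367; traveler's 20% is €73.40. Cost to traveler: €2,773.40. OOP to date €3,073.40.
Claim 3 (€7,727): deductible already satisfied, so traveler's share is 20% × €7,727 = €1,545.40. Traveler pays €1,545.40; OOP now €4,618.80.

€1,545.40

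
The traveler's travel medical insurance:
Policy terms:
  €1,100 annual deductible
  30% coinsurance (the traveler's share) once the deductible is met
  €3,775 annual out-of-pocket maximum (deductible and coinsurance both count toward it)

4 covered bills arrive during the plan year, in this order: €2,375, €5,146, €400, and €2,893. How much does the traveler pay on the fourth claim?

Claim 1 (€2,375): €1,100 to deductible, leaving €1,275; coinsurance €1,275 × 30% = €382.50. Traveler pays €1,482.50; OOP now €1,482.50.
Claim 2 (€5,146): deductible already satisfied, so traveler's share is 30% × €5,146 = €1,543.80. Traveler owes €1,543.80 (running OOP €3,026.30).
Claim 3 (€400): deductible already satisfied, so traveler's share is 30% × €400 = €120. Cost to traveler: €120. OOP to date €3,146.30.
Claim 4 (€2,893): deductible already satisfied, so traveler's share is 30% × €2,893 = €867.90. Adding that to €3,146.30 gives €4,014.20, past the €3,775 cap; traveler pays only €3,775 − €3,146.30 = €628.70.

€628.70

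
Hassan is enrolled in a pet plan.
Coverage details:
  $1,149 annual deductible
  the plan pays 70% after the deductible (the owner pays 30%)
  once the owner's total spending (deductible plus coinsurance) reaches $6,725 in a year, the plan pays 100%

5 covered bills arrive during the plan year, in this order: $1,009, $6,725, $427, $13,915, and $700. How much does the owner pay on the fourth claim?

#1 ($1,009): all of it applies to the deductible. Cost to owner: $1,009. OOP to date $1,009.
#2 ($6,725): $140 finishes the deductible; $6,585 goes to coinsurance; owner's 30% is $1,975.50. Cost to owner: $2,115.50. OOP to date $3,124.50.
#3 ($427): 30% coinsurance on $427 = $128.10. Cost to owner: $128.10. OOP to date $3,252.60.
#4 ($13,915): deductible met; 30% of $13,915 = $4,174.50. OOP would hit $7,427.10 > $6,725, so the cap limits the owner to $6,725 − $3,252.60 = $3,472.40.

$3,472.40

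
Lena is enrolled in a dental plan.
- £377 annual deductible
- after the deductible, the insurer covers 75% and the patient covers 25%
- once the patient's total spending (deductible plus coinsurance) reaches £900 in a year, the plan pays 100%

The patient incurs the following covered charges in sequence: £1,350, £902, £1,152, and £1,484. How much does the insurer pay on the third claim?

Claim 1 — £1,350: deductible takes £377, £973 remains; coinsurance £973 × 25% = £243.25. Patient owes £620.25 (running OOP £620.25). Plan pays £1,350 − £620.25 = £729.75.
Claim 2 — £902: deductible already satisfied, so patient's share is 25% × £902 = £225.50. Patient pays £225.50; OOP now £845.75. Insurer: £902 − £225.50 = £676.50.
Claim 3 — £1,152: deductible already satisfied, so patient's share is 25% × £1,152 = £288. That would push OOP to £1,133.75, over the £900 cap, so patient pays £900 − £845.75 = £54.25. Insurer: £1,152 − £54.25 = £1,097.75.

£1,097.75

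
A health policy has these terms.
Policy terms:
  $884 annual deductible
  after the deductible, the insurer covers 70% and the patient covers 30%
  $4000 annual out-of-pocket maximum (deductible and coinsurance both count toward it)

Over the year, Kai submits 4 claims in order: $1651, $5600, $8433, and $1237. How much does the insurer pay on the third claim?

$7227.10

Claim 1 — $1651: $884 to deductible, leaving $767; coinsurance $767 × 30% = $230.10. Cost to patient: $1114.10. OOP to date $1114.10. Plan pays $1651 − $1114.10 = $536.90.
Claim 2 — $5600: deductible met; 30% of $5600 = $1680. Patient pays $1680; OOP now $2794.10. Insurer: $5600 − $1680 = $3920.
Claim 3 — $8433: deductible met; 30% of $8433 = $2529.90. Adding that to $2794.10 gives $5324, past the $4000 cap; patient pays only $4000 − $2794.10 = $1205.90. Insurer: $8433 − $1205.90 = $7227.10.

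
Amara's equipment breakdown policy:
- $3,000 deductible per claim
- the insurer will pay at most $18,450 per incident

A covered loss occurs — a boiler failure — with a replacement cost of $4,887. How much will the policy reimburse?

Subtract the deductible: $4,887 − $3,000 = $1,887.
$1,887 ≤ $18,450, so the limit doesn't bind; insurer pays $1,887.

$1,887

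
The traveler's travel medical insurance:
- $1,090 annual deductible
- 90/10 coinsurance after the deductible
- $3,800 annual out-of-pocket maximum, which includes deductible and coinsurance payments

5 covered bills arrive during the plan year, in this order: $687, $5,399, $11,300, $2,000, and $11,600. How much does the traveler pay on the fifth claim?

$880.40

Claim 1 — $687: all of it applies to the deductible. Cost to traveler: $687. OOP to date $687.
Claim 2 — $5,399: deductible takes $403, $4,996 remains; coinsurance $4,996 × 10% = $499.60. Cost to traveler: $902.60. OOP to date $1,589.60.
Claim 3 — $11,300: deductible already satisfied, so traveler's share is 10% × $11,300 = $1,130. Cost to traveler: $1,130. OOP to date $2,719.60.
Claim 4 — $2,000: deductible met; 10% of $2,000 = $200. Traveler owes $200 (running OOP $2,919.60).
Claim 5 — $11,600: deductible already satisfied, so traveler's share is 10% × $11,600 = $1,160. OOP would hit $4,079.60 > $3,800, so the cap limits the traveler to $3,800 − $2,919.60 = $880.40.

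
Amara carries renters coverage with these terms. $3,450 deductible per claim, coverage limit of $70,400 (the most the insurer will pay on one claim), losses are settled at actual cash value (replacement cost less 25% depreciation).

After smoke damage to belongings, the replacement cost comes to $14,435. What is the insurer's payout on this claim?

$7,376.25

Depreciate 25%: the covered value is $14,435 × 0.75 = $10,826.25.
Subtract the deductible: $10,826.25 − $3,450 = $7,376.25.
$7,376.25 ≤ $70,400, so the limit doesn't bind; insurer pays $7,376.25.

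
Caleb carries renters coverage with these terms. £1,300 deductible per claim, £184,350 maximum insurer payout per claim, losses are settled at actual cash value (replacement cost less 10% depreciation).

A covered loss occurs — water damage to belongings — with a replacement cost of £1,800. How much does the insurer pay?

£320

Depreciate 10%: the covered value is £1,800 × 0.9 = £1,620.
Subtract the deductible: £1,620 − £1,300 = £320.
£320 is within the £184,350 limit, so the insurer pays £320.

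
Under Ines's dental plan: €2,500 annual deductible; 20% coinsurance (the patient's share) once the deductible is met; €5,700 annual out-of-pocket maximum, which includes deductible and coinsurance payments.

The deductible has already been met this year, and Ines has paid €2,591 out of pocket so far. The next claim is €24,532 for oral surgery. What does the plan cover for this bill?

€21,423

With the deductible met, the entire €24,532 is subject to coinsurance.
Patient's 20% share of €24,532 is €4,906.40.
Adding €4,906.40 to the €2,591 already spent would give €7,497.40, which exceeds the €5,700 cap; the patient pays just €5,700 − €2,591 = €3,109.
The insurer covers the remainder: €24,532 − €3,109 = €21,423.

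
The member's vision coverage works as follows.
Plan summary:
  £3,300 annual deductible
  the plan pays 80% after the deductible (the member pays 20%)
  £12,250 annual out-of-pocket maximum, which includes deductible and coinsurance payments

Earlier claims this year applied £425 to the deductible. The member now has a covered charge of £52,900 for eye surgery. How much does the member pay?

£425 of the £3,300 deductible is already met, leaving £2,875.
That leaves £52,900 − £2,875 = £50,025 for coinsurance.
20% of £50,025 = £10,005 falls to the member.
Member responsibility before any cap: £2,875 + £10,005 = £12,880.
Year-to-date out-of-pocket would reach £425 + £12,880 = £13,305, above the £12,250 maximum, so the member pays only £12,250 − £425 = £11,825.

£11,825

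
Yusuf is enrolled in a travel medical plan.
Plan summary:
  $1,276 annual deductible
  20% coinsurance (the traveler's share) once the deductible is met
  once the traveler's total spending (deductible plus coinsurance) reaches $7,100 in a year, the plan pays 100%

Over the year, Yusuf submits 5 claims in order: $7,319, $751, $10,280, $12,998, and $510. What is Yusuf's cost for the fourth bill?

Bill 1, $7,319: $1,276 to deductible, leaving $6,043; traveler's 20% is $1,208.60. Cost to traveler: $2,484.60. OOP to date $2,484.60.
Bill 2, $751: deductible already satisfied, so traveler's share is 20% × $751 = $150.20. Traveler pays $150.20; OOP now $2,634.80.
Bill 3, $10,280: 20% coinsurance on $10,280 = $2,056. Cost to traveler: $2,056. OOP to date $4,690.80.
Bill 4, $12,998: deductible already satisfied, so traveler's share is 20% × $12,998 = $2,599.60. That would push OOP to $7,290.40, over the $7,100 cap, so traveler pays $7,100 − $4,690.80 = $2,409.20.

$2,409.20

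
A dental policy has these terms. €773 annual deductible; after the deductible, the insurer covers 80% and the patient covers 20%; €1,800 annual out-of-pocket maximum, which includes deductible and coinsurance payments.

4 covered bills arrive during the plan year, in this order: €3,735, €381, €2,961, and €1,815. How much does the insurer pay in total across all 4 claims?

€7,092

Bill 1, €3,735: €773 to deductible, leaving €2,962; patient's 20% is €592.40. Patient pays €1,365.40; OOP now €1,365.40. Plan pays €3,735 − €1,365.40 = €2,369.60.
Bill 2, €381: 20% coinsurance on €381 = €76.20. Patient owes €76.20 (running OOP €1,441.60). Insurer: €381 − €76.20 = €304.80.
Bill 3, €2,961: deductible already satisfied, so patient's share is 20% × €2,961 = €592.20. Adding that to €1,441.60 gives €2,033.80, past the €1,800 cap; patient pays only €1,800 − €1,441.60 = €358.40. Plan pays €2,961 − €358.40 = €2,602.60.
Bill 4, €1,815: deductible already satisfied, so patient's share is 20% × €1,815 = €363. That would push OOP to €2,163, over the €1,800 cap, so patient pays €1,800 − €1,800 = €0. Plan pays €1,815 − €0 = €1,815.
Insurer total = bills − patient's total = €8,892 − €1,800 = €7,092.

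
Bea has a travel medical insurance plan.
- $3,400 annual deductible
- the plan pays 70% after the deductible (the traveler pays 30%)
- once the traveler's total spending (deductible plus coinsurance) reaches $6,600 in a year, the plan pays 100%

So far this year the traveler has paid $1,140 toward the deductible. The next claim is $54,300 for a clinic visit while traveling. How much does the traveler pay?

$5,460

Deductible still to meet: $3,400 − $1,140 = $2,260.
The remaining $52,040 (= $54,300 − $2,260) moves to coinsurance.
Traveler's 30% share of $52,040 is $15,612.
That puts the traveler's cost at $2,260 + $15,612 = $17,872 before any cap.
That would bring total out-of-pocket to $19,012, past the $6,600 cap. The traveler is capped at $6,600 − $1,140 = $5,460 on this claim.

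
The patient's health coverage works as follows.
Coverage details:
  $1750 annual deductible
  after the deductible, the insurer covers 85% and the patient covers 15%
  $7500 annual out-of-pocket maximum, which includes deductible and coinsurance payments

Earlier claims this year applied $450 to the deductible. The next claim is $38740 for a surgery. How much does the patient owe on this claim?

$6916

Remaining deductible: $1750 − $450 = $1300.
The remaining $37440 (= $38740 − $1300) moves to coinsurance.
15% of $37440 = $5616 falls to the patient.
That puts the patient's cost at $1300 + $5616 = $6916 before any cap.
Total out-of-pocket so far would be $450 + $6916 = $7366, below the $7500 cap — no reduction.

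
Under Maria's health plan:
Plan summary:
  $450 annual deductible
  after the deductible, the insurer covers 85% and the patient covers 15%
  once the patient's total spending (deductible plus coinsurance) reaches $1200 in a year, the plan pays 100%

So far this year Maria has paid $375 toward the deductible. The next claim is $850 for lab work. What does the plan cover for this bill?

$658.75

$375 of the $450 deductible is already met, leaving $75.
The remaining $775 (= $850 − $75) moves to coinsurance.
Patient's 15% share of $775 is $116.25.
So the patient owes $75 + $116.25 = $191.25 before any cap.
Year-to-date out-of-pocket becomes $375 + $191.25 = $566.25, still under the $1200 maximum, so no cap applies.
The plan picks up $850 − $191.25 = $658.75.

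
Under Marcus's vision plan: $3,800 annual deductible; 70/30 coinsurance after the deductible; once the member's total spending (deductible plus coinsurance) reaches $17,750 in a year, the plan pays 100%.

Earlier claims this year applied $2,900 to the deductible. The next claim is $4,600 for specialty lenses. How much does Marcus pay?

$2,010

Deductible still to meet: $3,800 − $2,900 = $900.
That leaves $4,600 − $900 = $3,700 for coinsurance.
Coinsurance: $3,700 × 30% = $1,110.
So the member owes $900 + $1,110 = $2,010 before any cap.
Cumulative spending $2,900 + $2,010 = $4,910 stays under the $17,750 maximum.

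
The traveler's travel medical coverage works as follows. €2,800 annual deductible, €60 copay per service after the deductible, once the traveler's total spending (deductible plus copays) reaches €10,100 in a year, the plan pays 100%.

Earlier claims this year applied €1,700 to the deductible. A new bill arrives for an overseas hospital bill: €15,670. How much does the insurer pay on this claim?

€14,510

Remaining deductible: €2,800 − €1,700 = €1,100.
The remaining €14,570 (= €15,670 − €1,100) moves to the copay.
Copay on this service: €60.
That puts the traveler's cost at €1,100 + €60 = €1,160 before any cap.
Cumulative spending €1,700 + €1,160 = €2,860 stays under the €10,100 maximum.
Insurer pays the balance: €15,670 − €1,160 = €14,510.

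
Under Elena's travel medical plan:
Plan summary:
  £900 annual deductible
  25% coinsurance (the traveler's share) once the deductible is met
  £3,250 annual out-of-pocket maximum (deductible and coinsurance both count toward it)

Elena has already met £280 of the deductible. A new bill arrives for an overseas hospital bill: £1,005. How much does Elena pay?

£280 of the £900 deductible is already met, leaving £620.
The remaining £385 (= £1,005 − £620) moves to coinsurance.
25% of £385 = £96.25 falls to the traveler.
That puts the traveler's cost at £620 + £96.25 = £716.25 before any cap.
Total out-of-pocket so far would be £280 + £716.25 = £996.25, below the £3,250 cap — no reduction.

£716.25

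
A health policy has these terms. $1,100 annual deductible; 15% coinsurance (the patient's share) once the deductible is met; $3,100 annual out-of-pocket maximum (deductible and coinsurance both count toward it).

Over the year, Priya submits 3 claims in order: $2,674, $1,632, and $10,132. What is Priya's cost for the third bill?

Claim 1 ($2,674): $1,100 finishes the deductible; $1,574 goes to coinsurance; patient's 15% is $236.10. Cost to patient: $1,336.10. OOP to date $1,336.10.
Claim 2 ($1,632): deductible already satisfied, so patient's share is 15% × $1,632 = $244.80. Patient pays $244.80; OOP now $1,580.90.
Claim 3 ($10,132): deductible met; 15% of $10,132 = $1,519.80. That would push OOP to $3,100.70, over the $3,100 cap, so patient pays $3,100 − $1,580.90 = $1,519.10.

$1,519.10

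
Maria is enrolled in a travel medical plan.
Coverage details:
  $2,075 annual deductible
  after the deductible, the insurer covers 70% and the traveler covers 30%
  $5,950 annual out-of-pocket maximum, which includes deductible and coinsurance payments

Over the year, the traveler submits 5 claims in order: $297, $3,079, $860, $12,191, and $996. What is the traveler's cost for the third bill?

$258

Bill 1, $297: fully absorbed by the deductible. Traveler pays $297; OOP now $297.
Bill 2, $3,079: deductible takes $1,778, $1,301 remains; coinsurance $1,301 × 30% = $390.30. Cost to traveler: $2,168.30. OOP to date $2,465.30.
Bill 3, $860: deductible already satisfied, so traveler's share is 30% × $860 = $258. Traveler owes $258 (running OOP $2,723.30).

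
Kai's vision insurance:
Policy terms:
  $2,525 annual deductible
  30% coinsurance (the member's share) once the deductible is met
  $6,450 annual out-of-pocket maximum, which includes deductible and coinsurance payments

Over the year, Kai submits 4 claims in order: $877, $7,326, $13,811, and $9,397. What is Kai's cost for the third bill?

$2,221.60

Claim 1 ($877): all of it applies to the deductible. Member pays $877; OOP now $877.
Claim 2 ($7,326): $1,648 to deductible, leaving $5,678; coinsurance $5,678 × 30% = $1,703.40. Member owes $3,351.40 (running OOP $4,228.40).
Claim 3 ($13,811): deductible already satisfied, so member's share is 30% × $13,811 = $4,143.30. Adding that to $4,228.40 gives $8,371.70, past the $6,450 cap; member pays only $6,450 − $4,228.40 = $2,221.60.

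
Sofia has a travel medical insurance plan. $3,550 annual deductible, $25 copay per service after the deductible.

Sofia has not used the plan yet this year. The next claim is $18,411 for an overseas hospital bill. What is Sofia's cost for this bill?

$3,575

Nothing has been paid toward the $3,550 deductible, so the first $3,550 of this charge is applied there.
The remaining $14,861 (= $18,411 − $3,550) moves to the copay.
Copay on this service: $25.
Traveler responsibility: $3,550 + $25 = $3,575.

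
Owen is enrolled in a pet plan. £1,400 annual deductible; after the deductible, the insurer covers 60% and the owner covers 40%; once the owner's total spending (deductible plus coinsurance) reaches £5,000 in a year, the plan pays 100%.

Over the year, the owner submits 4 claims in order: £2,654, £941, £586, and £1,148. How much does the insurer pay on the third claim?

Claim 1 (£2,654): deductible takes £1,400, £1,254 remains; coinsurance £1,254 × 40% = £501.60. Owner owes £1,901.60 (running OOP £1,901.60). Insurer: £2,654 − £1,901.60 = £752.40.
Claim 2 (£941): deductible met; 40% of £941 = £376.40. Owner owes £376.40 (running OOP £2,278). Plan pays £941 − £376.40 = £564.60.
Claim 3 (£586): 40% coinsurance on £586 = £234.40. Cost to owner: £234.40. OOP to date £2,512.40. Insurer: £586 − £234.40 = £351.60.

£351.60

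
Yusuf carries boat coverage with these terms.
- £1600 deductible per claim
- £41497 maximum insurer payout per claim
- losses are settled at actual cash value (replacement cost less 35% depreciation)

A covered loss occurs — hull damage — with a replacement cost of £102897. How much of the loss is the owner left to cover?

Depreciate 35%: the covered value is £102897 × 0.65 = £66883.05.
Subtract the deductible: £66883.05 − £1600 = £65283.05.
£65283.05 exceeds the £41497 limit, so the insurer pays the limit: £41497.
Owner's share is the uncovered remainder: £102897 − £41497 = £61400.

£61400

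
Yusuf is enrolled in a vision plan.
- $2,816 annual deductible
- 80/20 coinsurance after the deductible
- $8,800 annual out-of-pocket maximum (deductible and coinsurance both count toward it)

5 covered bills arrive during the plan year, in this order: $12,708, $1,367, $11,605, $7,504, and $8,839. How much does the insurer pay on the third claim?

Claim 1 — $12,708: deductible takes $2,816, $9,892 remains; member's 20% is $1,978.40. Member owes $4,794.40 (running OOP $4,794.40). Insurer: $12,708 − $4,794.40 = $7,913.60.
Claim 2 — $1,367: deductible met; 20% of $1,367 = $273.40. Member pays $273.40; OOP now $5,067.80. Plan pays $1,367 − $273.40 = $1,093.60.
Claim 3 — $11,605: 20% coinsurance on $11,605 = $2,321. Cost to member: $2,321. OOP to date $7,388.80. Insurer: $11,605 − $2,321 = $9,284.

$9,284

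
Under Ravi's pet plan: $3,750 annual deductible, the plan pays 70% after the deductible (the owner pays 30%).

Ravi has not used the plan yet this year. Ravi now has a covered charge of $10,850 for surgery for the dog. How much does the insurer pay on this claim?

$4,970

Nothing has been paid toward the $3,750 deductible, so the first $3,750 of this charge is applied there.
The remaining $7,100 (= $10,850 − $3,750) moves to coinsurance.
Owner's 30% share of $7,100 is $2,130.
Owner responsibility: $3,750 + $2,130 = $5,880.
The insurer covers the remainder: $10,850 − $5,880 = $4,970.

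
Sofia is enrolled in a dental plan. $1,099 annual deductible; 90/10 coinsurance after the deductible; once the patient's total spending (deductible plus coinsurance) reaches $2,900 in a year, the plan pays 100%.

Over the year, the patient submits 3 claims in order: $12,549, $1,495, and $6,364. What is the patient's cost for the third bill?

$506.50

#1 ($12,549): deductible takes $1,099, $11,450 remains; patient's 10% is $1,145. Patient owes $2,244 (running OOP $2,244).
#2 ($1,495): 10% coinsurance on $1,495 = $149.50. Patient pays $149.50; OOP now $2,393.50.
#3 ($6,364): deductible met; 10% of $6,364 = $636.40. Adding that to $2,393.50 gives $3,029.90, past the $2,900 cap; patient pays only $2,900 − $2,393.50 = $506.50.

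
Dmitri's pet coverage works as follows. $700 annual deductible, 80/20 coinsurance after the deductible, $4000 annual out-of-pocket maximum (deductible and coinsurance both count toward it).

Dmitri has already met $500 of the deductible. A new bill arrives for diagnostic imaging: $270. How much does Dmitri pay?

$214

$500 of the $700 deductible is already met, leaving $200.
That leaves $270 − $200 = $70 for coinsurance.
Owner's 20% share of $70 is $14.
So the owner owes $200 + $14 = $214 before any cap.
Year-to-date out-of-pocket becomes $500 + $214 = $714, still under the $4000 maximum, so no cap applies.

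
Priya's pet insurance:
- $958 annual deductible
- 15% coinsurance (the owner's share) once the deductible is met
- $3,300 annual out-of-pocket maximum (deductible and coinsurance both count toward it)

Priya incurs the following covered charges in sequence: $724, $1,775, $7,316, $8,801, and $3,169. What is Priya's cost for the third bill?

$1,097.40

Bill 1, $724: all of it applies to the deductible. Owner pays $724; OOP now $724.
Bill 2, $1,775: $234 finishes the deductible; $1,541 goes to coinsurance; coinsurance $1,541 × 15% = $231.15. Owner pays $465.15; OOP now $1,189.15.
Bill 3, $7,316: deductible already satisfied, so owner's share is 15% × $7,316 = $1,097.40. Owner pays $1,097.40; OOP now $2,286.55.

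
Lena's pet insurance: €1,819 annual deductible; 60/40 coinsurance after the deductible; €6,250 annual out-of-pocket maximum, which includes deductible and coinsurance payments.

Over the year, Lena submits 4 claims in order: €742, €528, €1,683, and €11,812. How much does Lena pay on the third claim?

€1,002.60

Claim 1 (€742): all of it applies to the deductible. Cost to owner: €742. OOP to date €742.
Claim 2 (€528): all of it applies to the deductible. Cost to owner: €528. OOP to date €1,270.
Claim 3 (€1,683): deductible takes €549, €1,134 remains; coinsurance €1,134 × 40% = €453.60. Owner pays €1,002.60; OOP now €2,272.60.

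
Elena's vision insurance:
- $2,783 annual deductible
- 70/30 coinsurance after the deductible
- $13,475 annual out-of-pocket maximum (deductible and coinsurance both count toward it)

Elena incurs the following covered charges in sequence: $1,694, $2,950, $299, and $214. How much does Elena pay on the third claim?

Bill 1, $1,694: all of it applies to the deductible. Member owes $1,694 (running OOP $1,694).
Bill 2, $2,950: $1,089 to deductible, leaving $1,861; member's 30% is $558.30. Member owes $1,647.30 (running OOP $3,341.30).
Bill 3, $299: deductible met; 30% of $299 = $89.70. Member pays $89.70; OOP now $3,431.

$89.70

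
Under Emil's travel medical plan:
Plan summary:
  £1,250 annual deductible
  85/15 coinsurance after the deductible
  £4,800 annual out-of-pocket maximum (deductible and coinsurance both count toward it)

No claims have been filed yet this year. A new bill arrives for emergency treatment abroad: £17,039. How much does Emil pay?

£3,618.35

The full £1,250 deductible is still open; £1,250 of this bill applies to it.
That leaves £17,039 − £1,250 = £15,789 for coinsurance.
Traveler's 15% share of £15,789 is £2,368.35.
Traveler responsibility before any cap: £1,250 + £2,368.35 = £3,618.35.
Year-to-date out-of-pocket becomes £0 + £3,618.35 = £3,618.35, still under the £4,800 maximum, so no cap applies.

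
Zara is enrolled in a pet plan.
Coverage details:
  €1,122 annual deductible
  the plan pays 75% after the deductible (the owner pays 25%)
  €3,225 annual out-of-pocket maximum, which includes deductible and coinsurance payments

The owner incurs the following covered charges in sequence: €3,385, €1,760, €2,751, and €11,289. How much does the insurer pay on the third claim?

Claim 1 (€3,385): deductible takes €1,122, €2,263 remains; owner's 25% is €565.75. Owner pays €1,687.75; OOP now €1,687.75. Plan pays €3,385 − €1,687.75 = €1,697.25.
Claim 2 (€1,760): 25% coinsurance on €1,760 = €440. Owner pays €440; OOP now €2,127.75. Insurer: €1,760 − €440 = €1,320.
Claim 3 (€2,751): deductible met; 25% of €2,751 = €687.75. Cost to owner: €687.75. OOP to date €2,815.50. Plan pays €2,751 − €687.75 = €2,063.25.

€2,063.25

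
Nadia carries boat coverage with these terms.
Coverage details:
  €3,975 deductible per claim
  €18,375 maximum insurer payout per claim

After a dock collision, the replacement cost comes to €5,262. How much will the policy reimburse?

Less the €3,975 deductible: €5,262 − €3,975 = €1,287.
€1,287 ≤ €18,375, so the limit doesn't bind; insurer pays €1,287.

€1,287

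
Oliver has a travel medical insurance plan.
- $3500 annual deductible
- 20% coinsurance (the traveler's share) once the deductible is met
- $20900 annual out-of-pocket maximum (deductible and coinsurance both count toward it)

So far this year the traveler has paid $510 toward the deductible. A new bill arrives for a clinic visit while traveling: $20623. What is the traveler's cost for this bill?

Remaining deductible: $3500 − $510 = $2990.
After the $2990 deductible portion, $20623 − $2990 = $17633 is subject to coinsurance.
Coinsurance: $17633 × 20% = $3526.60.
Traveler responsibility before any cap: $2990 + $3526.60 = $6516.60.
Total out-of-pocket so far would be $510 + $6516.60 = $7026.60, below the $20900 cap — no reduction.

$6516.60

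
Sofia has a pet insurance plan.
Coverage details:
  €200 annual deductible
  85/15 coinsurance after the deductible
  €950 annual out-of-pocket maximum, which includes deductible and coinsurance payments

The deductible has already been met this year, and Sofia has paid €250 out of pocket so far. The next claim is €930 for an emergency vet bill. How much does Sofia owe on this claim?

€139.50

With the deductible met, the entire €930 is subject to coinsurance.
Coinsurance: €930 × 15% = €139.50.
Total out-of-pocket so far would be €250 + €139.50 = €389.50, below the €950 cap — no reduction.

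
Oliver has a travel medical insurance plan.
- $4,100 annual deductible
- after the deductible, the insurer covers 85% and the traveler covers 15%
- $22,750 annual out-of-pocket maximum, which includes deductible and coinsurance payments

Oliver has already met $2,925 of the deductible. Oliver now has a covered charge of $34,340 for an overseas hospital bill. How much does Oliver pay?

$6,149.75

Remaining deductible: $4,100 − $2,925 = $1,175.
That leaves $34,340 − $1,175 = $33,165 for coinsurance.
Traveler's 15% share of $33,165 is $4,974.75.
Traveler responsibility before any cap: $1,175 + $4,974.75 = $6,149.75.
Year-to-date out-of-pocket becomes $2,925 + $6,149.75 = $9,074.75, still under the $22,750 maximum, so no cap applies.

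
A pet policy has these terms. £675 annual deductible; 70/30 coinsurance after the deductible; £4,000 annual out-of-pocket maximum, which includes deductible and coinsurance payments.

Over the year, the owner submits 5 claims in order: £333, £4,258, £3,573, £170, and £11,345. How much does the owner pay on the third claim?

Claim 1 — £333: all of it applies to the deductible. Owner pays £333; OOP now £333.
Claim 2 — £4,258: £342 to deductible, leaving £3,916; owner's 30% is £1,174.80. Cost to owner: £1,516.80. OOP to date £1,849.80.
Claim 3 — £3,573: 30% coinsurance on £3,573 = £1,071.90. Owner owes £1,071.90 (running OOP £2,921.70).

£1,071.90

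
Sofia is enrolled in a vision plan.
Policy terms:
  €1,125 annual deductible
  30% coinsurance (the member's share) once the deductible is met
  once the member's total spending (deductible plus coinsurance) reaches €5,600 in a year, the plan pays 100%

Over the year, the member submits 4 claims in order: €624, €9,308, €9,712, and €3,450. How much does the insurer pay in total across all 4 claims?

€17,494

Claim 1 — €624: fully absorbed by the deductible. Member pays €624; OOP now €624. Plan pays €624 − €624 = €0.
Claim 2 — €9,308: deductible takes €501, €8,807 remains; member's 30% is €2,642.10. Member owes €3,143.10 (running OOP €3,767.10). Plan pays €9,308 − €3,143.10 = €6,164.90.
Claim 3 — €9,712: 30% coinsurance on €9,712 = €2,913.60. Adding that to €3,767.10 gives €6,680.70, past the €5,600 cap; member pays only €5,600 − €3,767.10 = €1,832.90. Insurer: €9,712 − €1,832.90 = €7,879.10.
Claim 4 — €3,450: deductible already satisfied, so member's share is 30% × €3,450 = €1,035. Adding that to €5,600 gives €6,635, past the €5,600 cap; member pays only €5,600 − €5,600 = €0. Insurer: €3,450 − €0 = €3,450.
Insurer total = bills − member's total = €23,094 − €5,600 = €17,494.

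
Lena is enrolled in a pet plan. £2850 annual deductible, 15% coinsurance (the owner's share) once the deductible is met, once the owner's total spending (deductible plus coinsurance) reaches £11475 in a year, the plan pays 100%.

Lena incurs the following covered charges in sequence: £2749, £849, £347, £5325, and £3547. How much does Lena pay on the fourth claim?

£798.75

Bill 1, £2749: fully absorbed by the deductible. Owner owes £2749 (running OOP £2749).
Bill 2, £849: £101 finishes the deductible; £748 goes to coinsurance; 15% of £748 = £112.20. Owner pays £213.20; OOP now £2962.20.
Bill 3, £347: deductible met; 15% of £347 = £52.05. Cost to owner: £52.05. OOP to date £3014.25.
Bill 4, £5325: 15% coinsurance on £5325 = £798.75. Owner owes £798.75 (running OOP £3813).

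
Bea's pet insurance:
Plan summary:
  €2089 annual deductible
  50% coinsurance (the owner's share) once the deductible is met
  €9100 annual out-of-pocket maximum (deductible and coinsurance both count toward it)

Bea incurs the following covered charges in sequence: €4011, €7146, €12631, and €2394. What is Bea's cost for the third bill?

€2477

Claim 1 — €4011: €2089 to deductible, leaving €1922; coinsurance €1922 × 50% = €961. Owner pays €3050; OOP now €3050.
Claim 2 — €7146: deductible met; 50% of €7146 = €3573. Owner pays €3573; OOP now €6623.
Claim 3 — €12631: deductible met; 50% of €12631 = €6315.50. Adding that to €6623 gives €12938.50, past the €9100 cap; owner pays only €9100 − €6623 = €2477.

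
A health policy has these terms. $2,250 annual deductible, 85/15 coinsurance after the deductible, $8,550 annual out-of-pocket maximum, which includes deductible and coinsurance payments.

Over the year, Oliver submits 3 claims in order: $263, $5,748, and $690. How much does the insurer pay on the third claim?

$586.50

Claim 1 — $263: all of it applies to the deductible. Patient pays $263; OOP now $263. Insurer: $263 − $263 = $0.
Claim 2 — $5,748: deductible takes $1,987, $3,761 remains; 15% of $3,761 = $564.15. Patient pays $2,551.15; OOP now $2,814.15. Plan pays $5,748 − $2,551.15 = $3,196.85.
Claim 3 — $690: deductible met; 15% of $690 = $103.50. Cost to patient: $103.50. OOP to date $2,917.65. Insurer: $690 − $103.50 = $586.50.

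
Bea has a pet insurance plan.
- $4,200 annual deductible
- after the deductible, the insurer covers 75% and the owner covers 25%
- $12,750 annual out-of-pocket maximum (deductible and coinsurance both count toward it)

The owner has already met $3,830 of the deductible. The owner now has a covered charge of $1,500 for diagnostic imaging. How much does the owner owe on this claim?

$3,830 of the $4,200 deductible is already met, leaving $370.
After the $370 deductible portion, $1,500 − $370 = $1,130 is subject to coinsurance.
Owner's 25% share of $1,130 is $282.50.
Owner responsibility before any cap: $370 + $282.50 = $652.50.
Year-to-date out-of-pocket becomes $3,830 + $652.50 = $4,482.50, still under the $12,750 maximum, so no cap applies.

$652.50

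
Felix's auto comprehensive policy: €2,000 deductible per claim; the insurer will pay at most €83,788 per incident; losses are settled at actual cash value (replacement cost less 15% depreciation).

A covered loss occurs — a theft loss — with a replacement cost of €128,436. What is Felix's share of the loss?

€44,648

Depreciate 15%: the covered value is €128,436 × 0.85 = €109,170.60.
Subtract the deductible: €109,170.60 − €2,000 = €107,170.60.
€107,170.60 exceeds the €83,788 limit, so the insurer pays the limit: €83,788.
Policyholder's share is the uncovered remainder: €128,436 − €83,788 = €44,648.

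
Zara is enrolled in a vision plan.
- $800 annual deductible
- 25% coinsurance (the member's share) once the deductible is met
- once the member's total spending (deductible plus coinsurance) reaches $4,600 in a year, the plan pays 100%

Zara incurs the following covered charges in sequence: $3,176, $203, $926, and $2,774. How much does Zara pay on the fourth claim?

#1 ($3,176): $800 to deductible, leaving $2,376; 25% of $2,376 = $594. Member owes $1,394 (running OOP $1,394).
#2 ($203): 25% coinsurance on $203 = $50.75. Cost to member: $50.75. OOP to date $1,444.75.
#3 ($926): 25% coinsurance on $926 = $231.50. Member owes $231.50 (running OOP $1,676.25).
#4 ($2,774): deductible met; 25% of $2,774 = $693.50. Member owes $693.50 (running OOP $2,369.75).

$693.50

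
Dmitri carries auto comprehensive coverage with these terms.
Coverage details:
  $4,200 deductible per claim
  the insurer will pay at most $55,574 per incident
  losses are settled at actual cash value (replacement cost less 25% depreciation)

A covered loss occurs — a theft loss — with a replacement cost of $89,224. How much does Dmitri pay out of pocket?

Depreciate 25%: the covered value is $89,224 × 0.75 = $66,918.
Subtract the deductible: $66,918 − $4,200 = $62,718.
$62,718 exceeds the $55,574 limit, so the insurer pays the limit: $55,574.
Policyholder's share is the uncovered remainder: $89,224 − $55,574 = $33,650.

$33,650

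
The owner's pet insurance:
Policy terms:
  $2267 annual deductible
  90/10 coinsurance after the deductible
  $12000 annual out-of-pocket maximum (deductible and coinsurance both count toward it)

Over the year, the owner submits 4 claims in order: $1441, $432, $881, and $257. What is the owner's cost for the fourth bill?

$25.70

Claim 1 ($1441): all of it applies to the deductible. Owner pays $1441; OOP now $1441.
Claim 2 ($432): all of it applies to the deductible. Owner pays $432; OOP now $1873.
Claim 3 ($881): $394 finishes the deductible; $487 goes to coinsurance; coinsurance $487 × 10% = $48.70. Owner owes $442.70 (running OOP $2315.70).
Claim 4 ($257): 10% coinsurance on $257 = $25.70. Owner owes $25.70 (running OOP $2341.40).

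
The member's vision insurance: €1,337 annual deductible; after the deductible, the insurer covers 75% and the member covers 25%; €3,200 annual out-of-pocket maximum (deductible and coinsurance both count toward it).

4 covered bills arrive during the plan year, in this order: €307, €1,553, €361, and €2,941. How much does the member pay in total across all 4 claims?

#1 (€307): all of it applies to the deductible. Member owes €307 (running OOP €307).
#2 (€1,553): deductible takes €1,030, €523 remains; 25% of €523 = €130.75. Cost to member: €1,160.75. OOP to date €1,467.75.
#3 (€361): deductible already satisfied, so member's share is 25% × €361 = €90.25. Member pays €90.25; OOP now €1,558.
#4 (€2,941): deductible met; 25% of €2,941 = €735.25. Cost to member: €735.25. OOP to date €2,293.25.
Summing the member's payments: €307 + €1,160.75 + €90.25 + €735.25 = €2,293.25.

€2,293.25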